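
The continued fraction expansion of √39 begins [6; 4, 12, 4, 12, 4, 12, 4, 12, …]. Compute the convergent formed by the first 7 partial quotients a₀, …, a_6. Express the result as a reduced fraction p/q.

764394/122401

a_0 = 6: 6/1
a_1 = 4: 25/4
a_2 = 12: 306/49
a_3 = 4: 1249/200
a_4 = 12: 15294/2449
a_5 = 4: 62425/9996
a_6 = 12: 764394/122401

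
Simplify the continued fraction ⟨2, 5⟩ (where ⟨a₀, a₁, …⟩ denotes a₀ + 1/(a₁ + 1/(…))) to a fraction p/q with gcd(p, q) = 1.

11/5

Start with 5.
2 + 1/(5/1) = 2 + 1/5 = 11/5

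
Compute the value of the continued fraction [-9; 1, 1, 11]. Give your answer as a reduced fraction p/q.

-195/23

a_0 = -9: -9/1
a_1 = 1: -8/1
a_2 = 1: -17/2
a_3 = 11: -195/23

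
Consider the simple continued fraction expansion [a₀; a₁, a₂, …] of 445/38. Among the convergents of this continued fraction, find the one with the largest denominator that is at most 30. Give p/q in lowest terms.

82/7

List convergents until the denominator exceeds the bound:
a_0 = 11: 11/1  (≤ bound)
a_1 = 1: 12/1  (≤ bound)
a_2 = 2: 35/3  (≤ bound)
a_3 = 2: 82/7  (≤ bound)
a_4 = 5: 445/38  (> 30, stop)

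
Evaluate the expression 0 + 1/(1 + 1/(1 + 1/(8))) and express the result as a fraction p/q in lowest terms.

Use the convergent recurrence hₖ = aₖ·hₖ₋₁ + hₖ₋₂ (and likewise for the denominators kₖ):
a_0 = 0: 0/1
a_1 = 1: 1/1
a_2 = 1: 1/2
a_3 = 8: 9/17

9/17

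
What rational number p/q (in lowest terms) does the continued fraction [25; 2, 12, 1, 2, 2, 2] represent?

11441/449

Build up convergents one term at a time:
a_0 = 25: 25/1
a_1 = 2: 51/2
a_2 = 12: 637/25
a_3 = 1: 688/27
a_4 = 2: 2013/79
a_5 = 2: 4714/185
a_6 = 2: 11441/449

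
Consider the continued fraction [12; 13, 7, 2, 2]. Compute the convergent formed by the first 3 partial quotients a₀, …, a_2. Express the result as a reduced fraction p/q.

a_0 = 12: 12/1
a_1 = 13: 157/13
a_2 = 7: 1111/92

1111/92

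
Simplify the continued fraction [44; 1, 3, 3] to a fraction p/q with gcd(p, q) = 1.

Work from the innermost term outward:
Start with 3.
3 + 1/(3/1) = 3 + 1/3 = 10/3
1 + 1/(10/3) = 1 + 3/10 = 13/10
44 + 1/(13/10) = 44 + 10/13 = 582/13

582/13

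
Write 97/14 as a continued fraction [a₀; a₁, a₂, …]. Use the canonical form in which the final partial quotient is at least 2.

[6; 1, 13]

97 = 6·14 + 13, so a_0 = 6
14 = 1·13 + 1, so a_1 = 1
13 = 13·1 + 0, so a_2 = 13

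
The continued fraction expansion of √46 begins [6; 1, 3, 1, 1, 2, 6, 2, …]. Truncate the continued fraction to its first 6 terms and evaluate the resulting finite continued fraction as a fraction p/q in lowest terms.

156/23

Work from the innermost term outward:
Start with 2.
1 + 1/(2/1) = 1 + 1/2 = 3/2
1 + 1/(3/2) = 1 + 2/3 = 5/3
3 + 1/(5/3) = 3 + 3/5 = 18/5
1 + 1/(18/5) = 1 + 5/18 = 23/18
6 + 1/(23/18) = 6 + 18/23 = 156/23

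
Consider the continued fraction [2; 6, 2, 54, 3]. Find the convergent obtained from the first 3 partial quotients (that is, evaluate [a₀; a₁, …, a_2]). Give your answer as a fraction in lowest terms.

28/13

Start with 2.
6 + 1/(2/1) = 6 + 1/2 = 13/2
2 + 1/(13/2) = 2 + 2/13 = 28/13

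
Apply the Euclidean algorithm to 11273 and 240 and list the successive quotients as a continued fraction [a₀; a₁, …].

[46; 1, 33, 3, 2]

⌊11273/240⌋ = 46, remainder 233
⌊240/233⌋ = 1, remainder 7
⌊233/7⌋ = 33, remainder 2
⌊7/2⌋ = 3, remainder 1
⌊2/1⌋ = 2, remainder 0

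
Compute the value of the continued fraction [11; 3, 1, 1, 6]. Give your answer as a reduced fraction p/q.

519/46

Start with 6.
1 + 1/(6/1) = 1 + 1/6 = 7/6
1 + 1/(7/6) = 1 + 6/7 = 13/7
3 + 1/(13/7) = 3 + 7/13 = 46/13
11 + 1/(46/13) = 11 + 13/46 = 519/46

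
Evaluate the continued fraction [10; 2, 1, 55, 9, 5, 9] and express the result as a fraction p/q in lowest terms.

a_0 = 10: 10/1
a_1 = 2: 21/2
a_2 = 1: 31/3
a_3 = 55: 1726/167
a_4 = 9: 15565/1506
a_5 = 5: 79551/7697
a_6 = 9: 731524/70779

731524/70779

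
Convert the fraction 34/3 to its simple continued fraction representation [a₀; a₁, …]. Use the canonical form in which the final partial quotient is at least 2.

[11; 3]

⌊34/3⌋ = 11, remainder 1
⌊3/1⌋ = 3, remainder 0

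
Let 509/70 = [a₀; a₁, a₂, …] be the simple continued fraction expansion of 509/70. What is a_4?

Apply division with remainder until the remainder is 0:
⌊509/70⌋ = 7, remainder 19
⌊70/19⌋ = 3, remainder 13
⌊19/13⌋ = 1, remainder 6
⌊13/6⌋ = 2, remainder 1
⌊6/1⌋ = 6, remainder 0

6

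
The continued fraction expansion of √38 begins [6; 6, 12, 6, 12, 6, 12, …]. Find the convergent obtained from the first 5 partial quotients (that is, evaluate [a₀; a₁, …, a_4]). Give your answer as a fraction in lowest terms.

a_0 = 6: 6/1
a_1 = 6: 37/6
a_2 = 12: 450/73
a_3 = 6: 2737/444
a_4 = 12: 33294/5401

33294/5401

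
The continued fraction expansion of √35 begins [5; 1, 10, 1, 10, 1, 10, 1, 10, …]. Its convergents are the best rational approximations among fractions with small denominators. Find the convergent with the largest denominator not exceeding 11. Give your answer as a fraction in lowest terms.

65/11

a_0 = 5: 5/1  (≤ bound)
a_1 = 1: 6/1  (≤ bound)
a_2 = 10: 65/11  (≤ bound)
a_3 = 1: 71/12  (> 11, stop)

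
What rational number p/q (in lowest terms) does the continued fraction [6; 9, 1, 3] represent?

238/39

Build up convergents one term at a time:
a_0 = 6: 6/1
a_1 = 9: 55/9
a_2 = 1: 61/10
a_3 = 3: 238/39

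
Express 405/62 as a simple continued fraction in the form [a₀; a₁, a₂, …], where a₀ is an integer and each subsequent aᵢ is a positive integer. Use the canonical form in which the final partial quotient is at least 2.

[6; 1, 1, 7, 4]

405 ÷ 62 → quotient 6, remainder 33
62 ÷ 33 → quotient 1, remainder 29
33 ÷ 29 → quotient 1, remainder 4
29 ÷ 4 → quotient 7, remainder 1
4 ÷ 1 → quotient 4, remainder 0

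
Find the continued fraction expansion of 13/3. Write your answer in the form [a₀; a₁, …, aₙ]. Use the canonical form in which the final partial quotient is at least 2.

13 ÷ 3 → quotient 4, remainder 1
3 ÷ 1 → quotient 3, remainder 0

[4; 3]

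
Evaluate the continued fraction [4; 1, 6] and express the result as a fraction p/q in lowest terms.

Build up convergents one term at a time:
a_0 = 4: 4/1
a_1 = 1: 5/1
a_2 = 6: 34/7

34/7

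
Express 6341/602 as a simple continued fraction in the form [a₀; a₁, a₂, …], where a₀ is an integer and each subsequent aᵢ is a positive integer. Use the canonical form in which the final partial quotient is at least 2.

[10; 1, 1, 7, 40]

6341 = 10·602 + 321, so a_0 = 10
602 = 1·321 + 281, so a_1 = 1
321 = 1·281 + 40, so a_2 = 1
281 = 7·40 + 1, so a_3 = 7
40 = 40·1 + 0, so a_4 = 40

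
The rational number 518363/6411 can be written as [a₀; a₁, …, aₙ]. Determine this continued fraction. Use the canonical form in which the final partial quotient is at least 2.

⌊518363/6411⌋ = 80, remainder 5483
⌊6411/5483⌋ = 1, remainder 928
⌊5483/928⌋ = 5, remainder 843
⌊928/843⌋ = 1, remainder 85
⌊843/85⌋ = 9, remainder 78
⌊85/78⌋ = 1, remainder 7
⌊78/7⌋ = 11, remainder 1
⌊7/1⌋ = 7, remainder 0

[80; 1, 5, 1, 9, 1, 11, 7]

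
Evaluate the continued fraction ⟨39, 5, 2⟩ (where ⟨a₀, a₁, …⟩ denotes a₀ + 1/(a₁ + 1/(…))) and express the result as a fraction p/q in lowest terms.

Use the convergent recurrence hₖ = aₖ·hₖ₋₁ + hₖ₋₂ (and likewise for the denominators kₖ):
a_0 = 39: 39/1
a_1 = 5: 196/5
a_2 = 2: 431/11

431/11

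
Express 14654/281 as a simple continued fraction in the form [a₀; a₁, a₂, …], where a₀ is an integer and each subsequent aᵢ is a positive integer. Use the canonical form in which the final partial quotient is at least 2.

[52; 6, 1, 2, 4, 3]

14654 ÷ 281 → quotient 52, remainder 42
281 ÷ 42 → quotient 6, remainder 29
42 ÷ 29 → quotient 1, remainder 13
29 ÷ 13 → quotient 2, remainder 3
13 ÷ 3 → quotient 4, remainder 1
3 ÷ 1 → quotient 3, remainder 0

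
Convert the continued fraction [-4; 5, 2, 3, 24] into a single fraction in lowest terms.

-3522/923

Use the convergent recurrence hₖ = aₖ·hₖ₋₁ + hₖ₋₂ (and likewise for the denominators kₖ):
a_0 = -4: -4/1
a_1 = 5: -19/5
a_2 = 2: -42/11
a_3 = 3: -145/38
a_4 = 24: -3522/923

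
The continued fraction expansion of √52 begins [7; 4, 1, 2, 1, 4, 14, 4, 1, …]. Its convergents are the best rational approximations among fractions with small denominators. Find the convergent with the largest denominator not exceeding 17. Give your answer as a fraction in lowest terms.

a_0 = 7: 7/1  (≤ bound)
a_1 = 4: 29/4  (≤ bound)
a_2 = 1: 36/5  (≤ bound)
a_3 = 2: 101/14  (≤ bound)
a_4 = 1: 137/19  (> 17, stop)

101/14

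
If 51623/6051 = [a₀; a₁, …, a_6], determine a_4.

2

Apply division with remainder until the remainder is 0:
⌊51623/6051⌋ = 8, remainder 3215
⌊6051/3215⌋ = 1, remainder 2836
⌊3215/2836⌋ = 1, remainder 379
⌊2836/379⌋ = 7, remainder 183
⌊379/183⌋ = 2, remainder 13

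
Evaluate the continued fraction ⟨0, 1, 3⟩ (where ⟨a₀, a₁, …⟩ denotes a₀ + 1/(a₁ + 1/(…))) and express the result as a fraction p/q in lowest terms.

3/4

a_0 = 0: 0/1
a_1 = 1: 1/1
a_2 = 3: 3/4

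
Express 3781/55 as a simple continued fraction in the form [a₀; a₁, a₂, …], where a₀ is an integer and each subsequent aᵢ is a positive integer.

Repeatedly divide and take the remainder:
3781 = 68·55 + 41, so a_0 = 68
55 = 1·41 + 14, so a_1 = 1
41 = 2·14 + 13, so a_2 = 2
14 = 1·13 + 1, so a_3 = 1
13 = 13·1 + 0, so a_4 = 13

[68; 1, 2, 1, 13]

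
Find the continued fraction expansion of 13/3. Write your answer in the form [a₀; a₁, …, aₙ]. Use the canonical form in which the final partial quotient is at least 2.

[4; 3]

13 = 4·3 + 1, so a_0 = 4
3 = 3·1 + 0, so a_1 = 3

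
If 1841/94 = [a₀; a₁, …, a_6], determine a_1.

⌊1841/94⌋ = 19, remainder 55
⌊94/55⌋ = 1, remainder 39

1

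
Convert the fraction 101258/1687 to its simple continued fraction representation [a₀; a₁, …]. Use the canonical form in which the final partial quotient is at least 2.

101258 ÷ 1687 → quotient 60, remainder 38
1687 ÷ 38 → quotient 44, remainder 15
38 ÷ 15 → quotient 2, remainder 8
15 ÷ 8 → quotient 1, remainder 7
8 ÷ 7 → quotient 1, remainder 1
7 ÷ 1 → quotient 7, remainder 0

[60; 44, 2, 1, 1, 7]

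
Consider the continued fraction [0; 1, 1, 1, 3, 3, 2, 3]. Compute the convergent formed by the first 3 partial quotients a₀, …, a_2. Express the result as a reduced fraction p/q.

Start with 1.
1 + 1/(1/1) = 1 + 1/1 = 2/1
0 + 1/(2/1) = 0 + 1/2 = 1/2

1/2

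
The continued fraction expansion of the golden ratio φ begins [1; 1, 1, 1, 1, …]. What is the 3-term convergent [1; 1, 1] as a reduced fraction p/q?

a_0 = 1: 1/1
a_1 = 1: 2/1
a_2 = 1: 3/2

3/2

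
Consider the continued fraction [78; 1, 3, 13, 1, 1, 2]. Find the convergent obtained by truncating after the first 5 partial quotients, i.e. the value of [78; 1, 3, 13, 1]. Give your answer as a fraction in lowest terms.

4489/57

Start with 1.
13 + 1/(1/1) = 13 + 1/1 = 14/1
3 + 1/(14/1) = 3 + 1/14 = 43/14
1 + 1/(43/14) = 1 + 14/43 = 57/43
78 + 1/(57/43) = 78 + 43/57 = 4489/57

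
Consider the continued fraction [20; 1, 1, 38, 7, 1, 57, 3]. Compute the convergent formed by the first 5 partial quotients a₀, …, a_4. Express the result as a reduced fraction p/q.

11094/541

a_0 = 20: 20/1
a_1 = 1: 21/1
a_2 = 1: 41/2
a_3 = 38: 1579/77
a_4 = 7: 11094/541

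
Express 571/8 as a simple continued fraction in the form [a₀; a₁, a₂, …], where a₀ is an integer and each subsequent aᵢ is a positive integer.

[71; 2, 1, 2]

571 ÷ 8 → quotient 71, remainder 3
8 ÷ 3 → quotient 2, remainder 2
3 ÷ 2 → quotient 1, remainder 1
2 ÷ 1 → quotient 2, remainder 0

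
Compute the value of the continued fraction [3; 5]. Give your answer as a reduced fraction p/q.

16/5

Collapse the nested fraction from the inside out:
Start with 5.
3 + 1/(5/1) = 3 + 1/5 = 16/5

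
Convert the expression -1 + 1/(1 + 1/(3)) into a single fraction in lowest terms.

Start with 3.
1 + 1/(3/1) = 1 + 1/3 = 4/3
-1 + 1/(4/3) = -1 + 3/4 = -1/4

-1/4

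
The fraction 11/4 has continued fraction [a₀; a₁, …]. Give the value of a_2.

⌊11/4⌋ = 2, remainder 3
⌊4/3⌋ = 1, remainder 1
⌊3/1⌋ = 3, remainder 0

3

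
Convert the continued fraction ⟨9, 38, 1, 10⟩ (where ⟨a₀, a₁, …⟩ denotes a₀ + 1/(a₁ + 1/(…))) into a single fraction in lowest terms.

3863/428

Build up convergents one term at a time:
a_0 = 9: 9/1
a_1 = 38: 343/38
a_2 = 1: 352/39
a_3 = 10: 3863/428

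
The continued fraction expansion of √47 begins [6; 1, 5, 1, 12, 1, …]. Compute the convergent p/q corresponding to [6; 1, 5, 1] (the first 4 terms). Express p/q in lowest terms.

a_0 = 6: 6/1
a_1 = 1: 7/1
a_2 = 5: 41/6
a_3 = 1: 48/7

48/7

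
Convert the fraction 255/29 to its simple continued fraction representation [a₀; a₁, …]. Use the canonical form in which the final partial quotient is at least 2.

⌊255/29⌋ = 8, remainder 23
⌊29/23⌋ = 1, remainder 6
⌊23/6⌋ = 3, remainder 5
⌊6/5⌋ = 1, remainder 1
⌊5/1⌋ = 5, remainder 0

[8; 1, 3, 1, 5]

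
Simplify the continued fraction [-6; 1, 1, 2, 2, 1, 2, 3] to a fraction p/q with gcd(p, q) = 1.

Build up convergents one term at a time:
a_0 = -6: -6/1
a_1 = 1: -5/1
a_2 = 1: -11/2
a_3 = 2: -27/5
a_4 = 2: -65/12
a_5 = 1: -92/17
a_6 = 2: -249/46
a_7 = 3: -839/155

-839/155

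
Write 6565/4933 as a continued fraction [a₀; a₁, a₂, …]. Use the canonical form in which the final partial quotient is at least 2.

Run the Euclidean algorithm, recording each quotient:
6565 = 1·4933 + 1632, so a_0 = 1
4933 = 3·1632 + 37, so a_1 = 3
1632 = 44·37 + 4, so a_2 = 44
37 = 9·4 + 1, so a_3 = 9
4 = 4·1 + 0, so a_4 = 4

[1; 3, 44, 9, 4]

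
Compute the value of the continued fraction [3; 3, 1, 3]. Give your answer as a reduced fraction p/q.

49/15

Starting at the tail and folding back:
Start with 3.
1 + 1/(3/1) = 1 + 1/3 = 4/3
3 + 1/(4/3) = 3 + 3/4 = 15/4
3 + 1/(15/4) = 3 + 4/15 = 49/15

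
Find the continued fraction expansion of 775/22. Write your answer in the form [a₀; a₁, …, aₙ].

⌊775/22⌋ = 35, remainder 5
⌊22/5⌋ = 4, remainder 2
⌊5/2⌋ = 2, remainder 1
⌊2/1⌋ = 2, remainder 0

[35; 4, 2, 2]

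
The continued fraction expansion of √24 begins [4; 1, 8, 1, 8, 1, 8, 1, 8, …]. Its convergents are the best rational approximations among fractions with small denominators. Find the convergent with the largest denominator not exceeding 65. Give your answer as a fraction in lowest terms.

a_0 = 4: 4/1  (≤ bound)
a_1 = 1: 5/1  (≤ bound)
a_2 = 8: 44/9  (≤ bound)
a_3 = 1: 49/10  (≤ bound)
a_4 = 8: 436/89  (> 65, stop)

49/10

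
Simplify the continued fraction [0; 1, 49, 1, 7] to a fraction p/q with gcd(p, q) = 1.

399/407

a_0 = 0: 0/1
a_1 = 1: 1/1
a_2 = 49: 49/50
a_3 = 1: 50/51
a_4 = 7: 399/407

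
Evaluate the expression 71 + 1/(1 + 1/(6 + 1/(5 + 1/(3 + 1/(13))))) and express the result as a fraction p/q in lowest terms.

Compute successive convergents:
a_0 = 71: 71/1
a_1 = 1: 72/1
a_2 = 6: 503/7
a_3 = 5: 2587/36
a_4 = 3: 8264/115
a_5 = 13: 110019/1531

110019/1531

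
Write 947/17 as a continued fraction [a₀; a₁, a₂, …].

[55; 1, 2, 2, 2]

947 ÷ 17 → quotient 55, remainder 12
17 ÷ 12 → quotient 1, remainder 5
12 ÷ 5 → quotient 2, remainder 2
5 ÷ 2 → quotient 2, remainder 1
2 ÷ 1 → quotient 2, remainder 0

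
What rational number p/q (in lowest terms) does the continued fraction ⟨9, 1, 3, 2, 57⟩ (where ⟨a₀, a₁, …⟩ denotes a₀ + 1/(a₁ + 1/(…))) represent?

Starting at the tail and folding back:
Start with 57.
2 + 1/(57/1) = 2 + 1/57 = 115/57
3 + 1/(115/57) = 3 + 57/115 = 402/115
1 + 1/(402/115) = 1 + 115/402 = 517/402
9 + 1/(517/402) = 9 + 402/517 = 5055/517

5055/517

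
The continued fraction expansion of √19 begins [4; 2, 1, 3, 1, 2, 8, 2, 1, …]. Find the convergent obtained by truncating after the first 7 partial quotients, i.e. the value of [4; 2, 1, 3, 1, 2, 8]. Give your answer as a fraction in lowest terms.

1421/326

Start with 8.
2 + 1/(8/1) = 2 + 1/8 = 17/8
1 + 1/(17/8) = 1 + 8/17 = 25/17
3 + 1/(25/17) = 3 + 17/25 = 92/25
1 + 1/(92/25) = 1 + 25/92 = 117/92
2 + 1/(117/92) = 2 + 92/117 = 326/117
4 + 1/(326/117) = 4 + 117/326 = 1421/326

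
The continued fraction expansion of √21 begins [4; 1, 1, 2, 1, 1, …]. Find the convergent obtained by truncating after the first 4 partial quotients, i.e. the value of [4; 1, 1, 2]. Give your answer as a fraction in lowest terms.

Start with 2.
1 + 1/(2/1) = 1 + 1/2 = 3/2
1 + 1/(3/2) = 1 + 2/3 = 5/3
4 + 1/(5/3) = 4 + 3/5 = 23/5

23/5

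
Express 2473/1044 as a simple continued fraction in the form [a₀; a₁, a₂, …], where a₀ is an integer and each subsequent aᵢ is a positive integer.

[2; 2, 1, 2, 2, 7, 2, 3]

Repeatedly divide and take the remainder:
2473 = 2·1044 + 385, so a_0 = 2
1044 = 2·385 + 274, so a_1 = 2
385 = 1·274 + 111, so a_2 = 1
274 = 2·111 + 52, so a_3 = 2
111 = 2·52 + 7, so a_4 = 2
52 = 7·7 + 3, so a_5 = 7
7 = 2·3 + 1, so a_6 = 2
3 = 3·1 + 0, so a_7 = 3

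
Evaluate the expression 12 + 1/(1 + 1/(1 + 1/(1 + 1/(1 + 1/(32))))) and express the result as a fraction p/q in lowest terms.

2054/163

Start with 32.
1 + 1/(32/1) = 1 + 1/32 = 33/32
1 + 1/(33/32) = 1 + 32/33 = 65/33
1 + 1/(65/33) = 1 + 33/65 = 98/65
1 + 1/(98/65) = 1 + 65/98 = 163/98
12 + 1/(163/98) = 12 + 98/163 = 2054/163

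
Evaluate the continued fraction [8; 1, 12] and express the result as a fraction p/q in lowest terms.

116/13

Build up convergents one term at a time:
a_0 = 8: 8/1
a_1 = 1: 9/1
a_2 = 12: 116/13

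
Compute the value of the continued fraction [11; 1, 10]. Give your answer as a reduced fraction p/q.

Start with 10.
1 + 1/(10/1) = 1 + 1/10 = 11/10
11 + 1/(11/10) = 11 + 10/11 = 131/11

131/11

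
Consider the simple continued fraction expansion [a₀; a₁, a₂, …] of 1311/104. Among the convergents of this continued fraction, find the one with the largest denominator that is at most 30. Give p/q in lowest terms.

a_0 = 12: 12/1  (≤ bound)
a_1 = 1: 13/1  (≤ bound)
a_2 = 1: 25/2  (≤ bound)
a_3 = 1: 38/3  (≤ bound)
a_4 = 1: 63/5  (≤ bound)
a_5 = 6: 416/33  (> 30, stop)

63/5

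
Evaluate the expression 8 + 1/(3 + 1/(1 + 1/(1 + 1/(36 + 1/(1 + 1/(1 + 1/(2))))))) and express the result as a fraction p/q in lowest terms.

Start with 2.
1 + 1/(2/1) = 1 + 1/2 = 3/2
1 + 1/(3/2) = 1 + 2/3 = 5/3
36 + 1/(5/3) = 36 + 3/5 = 183/5
1 + 1/(183/5) = 1 + 5/183 = 188/183
1 + 1/(188/183) = 1 + 183/188 = 371/188
3 + 1/(371/188) = 3 + 188/371 = 1301/371
8 + 1/(1301/371) = 8 + 371/1301 = 10779/1301

10779/1301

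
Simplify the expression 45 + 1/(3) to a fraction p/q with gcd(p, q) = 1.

136/3

Start with 3.
45 + 1/(3/1) = 45 + 1/3 = 136/3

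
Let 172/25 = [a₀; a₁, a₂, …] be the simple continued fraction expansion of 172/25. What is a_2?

172 = 6·25 + 22, so a_0 = 6
25 = 1·22 + 3, so a_1 = 1
22 = 7·3 + 1, so a_2 = 7

7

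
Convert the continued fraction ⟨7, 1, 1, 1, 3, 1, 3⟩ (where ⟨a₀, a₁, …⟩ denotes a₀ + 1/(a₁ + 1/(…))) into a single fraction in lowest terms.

Start with 3.
1 + 1/(3/1) = 1 + 1/3 = 4/3
3 + 1/(4/3) = 3 + 3/4 = 15/4
1 + 1/(15/4) = 1 + 4/15 = 19/15
1 + 1/(19/15) = 1 + 15/19 = 34/19
1 + 1/(34/19) = 1 + 19/34 = 53/34
7 + 1/(53/34) = 7 + 34/53 = 405/53

405/53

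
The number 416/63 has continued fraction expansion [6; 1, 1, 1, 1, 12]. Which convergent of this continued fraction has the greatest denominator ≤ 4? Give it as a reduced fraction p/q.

20/3

List convergents until the denominator exceeds the bound:
a_0 = 6: 6/1  (≤ bound)
a_1 = 1: 7/1  (≤ bound)
a_2 = 1: 13/2  (≤ bound)
a_3 = 1: 20/3  (≤ bound)
a_4 = 1: 33/5  (> 4, stop)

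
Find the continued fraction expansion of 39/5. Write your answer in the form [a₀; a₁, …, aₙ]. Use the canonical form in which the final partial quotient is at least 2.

[7; 1, 4]

Repeatedly divide and take the remainder:
39 ÷ 5 → quotient 7, remainder 4
5 ÷ 4 → quotient 1, remainder 1
4 ÷ 1 → quotient 4, remainder 0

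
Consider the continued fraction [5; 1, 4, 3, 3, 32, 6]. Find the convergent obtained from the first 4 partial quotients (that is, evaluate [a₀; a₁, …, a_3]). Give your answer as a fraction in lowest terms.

93/16

Start with 3.
4 + 1/(3/1) = 4 + 1/3 = 13/3
1 + 1/(13/3) = 1 + 3/13 = 16/13
5 + 1/(16/13) = 5 + 13/16 = 93/16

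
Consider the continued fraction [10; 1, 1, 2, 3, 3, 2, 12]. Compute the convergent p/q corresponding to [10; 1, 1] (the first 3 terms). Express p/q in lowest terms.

21/2

Build up convergents one term at a time:
a_0 = 10: 10/1
a_1 = 1: 11/1
a_2 = 1: 21/2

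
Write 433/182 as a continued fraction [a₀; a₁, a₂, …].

[2; 2, 1, 1, 1, 3, 6]

Apply division with remainder until the remainder is 0:
433 = 2·182 + 69, so a_0 = 2
182 = 2·69 + 44, so a_1 = 2
69 = 1·44 + 25, so a_2 = 1
44 = 1·25 + 19, so a_3 = 1
25 = 1·19 + 6, so a_4 = 1
19 = 3·6 + 1, so a_5 = 3
6 = 6·1 + 0, so a_6 = 6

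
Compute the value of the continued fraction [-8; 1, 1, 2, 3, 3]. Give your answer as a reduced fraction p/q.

-415/56

Work from the innermost term outward:
Start with 3.
3 + 1/(3/1) = 3 + 1/3 = 10/3
2 + 1/(10/3) = 2 + 3/10 = 23/10
1 + 1/(23/10) = 1 + 10/23 = 33/23
1 + 1/(33/23) = 1 + 23/33 = 56/33
-8 + 1/(56/33) = -8 + 33/56 = -415/56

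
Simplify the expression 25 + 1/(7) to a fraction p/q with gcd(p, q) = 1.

Start with 7.
25 + 1/(7/1) = 25 + 1/7 = 176/7

176/7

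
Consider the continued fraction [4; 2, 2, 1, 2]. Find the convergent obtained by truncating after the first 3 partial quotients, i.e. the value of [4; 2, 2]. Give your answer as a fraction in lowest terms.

22/5

Start with 2.
2 + 1/(2/1) = 2 + 1/2 = 5/2
4 + 1/(5/2) = 4 + 2/5 = 22/5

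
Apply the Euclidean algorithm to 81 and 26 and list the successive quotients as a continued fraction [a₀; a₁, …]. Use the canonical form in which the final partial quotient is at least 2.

[3; 8, 1, 2]

Apply division with remainder until the remainder is 0:
81 = 3·26 + 3, so a_0 = 3
26 = 8·3 + 2, so a_1 = 8
3 = 1·2 + 1, so a_2 = 1
2 = 2·1 + 0, so a_3 = 2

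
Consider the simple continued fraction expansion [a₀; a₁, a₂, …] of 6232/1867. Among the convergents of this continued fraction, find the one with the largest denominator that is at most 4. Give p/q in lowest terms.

List convergents until the denominator exceeds the bound:
a_0 = 3: 3/1  (≤ bound)
a_1 = 2: 7/2  (≤ bound)
a_2 = 1: 10/3  (≤ bound)
a_3 = 23: 237/71  (> 4, stop)

10/3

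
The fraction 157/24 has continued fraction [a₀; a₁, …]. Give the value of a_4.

157 ÷ 24 → quotient 6, remainder 13
24 ÷ 13 → quotient 1, remainder 11
13 ÷ 11 → quotient 1, remainder 2
11 ÷ 2 → quotient 5, remainder 1
2 ÷ 1 → quotient 2, remainder 0

2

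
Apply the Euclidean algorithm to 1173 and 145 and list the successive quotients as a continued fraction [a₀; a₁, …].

1173 = 8·145 + 13, so a_0 = 8
145 = 11·13 + 2, so a_1 = 11
13 = 6·2 + 1, so a_2 = 6
2 = 2·1 + 0, so a_3 = 2

[8; 11, 6, 2]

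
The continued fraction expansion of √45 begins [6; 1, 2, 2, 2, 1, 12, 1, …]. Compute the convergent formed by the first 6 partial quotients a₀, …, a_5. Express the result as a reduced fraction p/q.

161/24

Use the convergent recurrence hₖ = aₖ·hₖ₋₁ + hₖ₋₂ (and likewise for the denominators kₖ):
a_0 = 6: 6/1
a_1 = 1: 7/1
a_2 = 2: 20/3
a_3 = 2: 47/7
a_4 = 2: 114/17
a_5 = 1: 161/24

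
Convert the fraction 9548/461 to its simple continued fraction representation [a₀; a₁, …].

[20; 1, 2, 2, 6, 1, 8]

Apply division with remainder until the remainder is 0:
9548 = 20·461 + 328, so a_0 = 20
461 = 1·328 + 133, so a_1 = 1
328 = 2·133 + 62, so a_2 = 2
133 = 2·62 + 9, so a_3 = 2
62 = 6·9 + 8, so a_4 = 6
9 = 1·8 + 1, so a_5 = 1
8 = 8·1 + 0, so a_6 = 8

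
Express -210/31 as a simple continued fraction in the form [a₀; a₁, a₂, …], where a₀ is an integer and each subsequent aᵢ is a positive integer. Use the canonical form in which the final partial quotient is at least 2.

[-7; 4, 2, 3]

⌊-210/31⌋ = -7, remainder 7
⌊31/7⌋ = 4, remainder 3
⌊7/3⌋ = 2, remainder 1
⌊3/1⌋ = 3, remainder 0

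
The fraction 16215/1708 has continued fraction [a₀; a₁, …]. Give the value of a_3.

3

16215 = 9·1708 + 843, so a_0 = 9
1708 = 2·843 + 22, so a_1 = 2
843 = 38·22 + 7, so a_2 = 38
22 = 3·7 + 1, so a_3 = 3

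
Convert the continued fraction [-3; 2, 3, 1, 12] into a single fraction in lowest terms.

Work from the innermost term outward:
Start with 12.
1 + 1/(12/1) = 1 + 1/12 = 13/12
3 + 1/(13/12) = 3 + 12/13 = 51/13
2 + 1/(51/13) = 2 + 13/51 = 115/51
-3 + 1/(115/51) = -3 + 51/115 = -294/115

-294/115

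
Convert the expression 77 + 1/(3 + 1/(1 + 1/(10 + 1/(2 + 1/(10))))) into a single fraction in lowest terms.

72852/943

Start with 10.
2 + 1/(10/1) = 2 + 1/10 = 21/10
10 + 1/(21/10) = 10 + 10/21 = 220/21
1 + 1/(220/21) = 1 + 21/220 = 241/220
3 + 1/(241/220) = 3 + 220/241 = 943/241
77 + 1/(943/241) = 77 + 241/943 = 72852/943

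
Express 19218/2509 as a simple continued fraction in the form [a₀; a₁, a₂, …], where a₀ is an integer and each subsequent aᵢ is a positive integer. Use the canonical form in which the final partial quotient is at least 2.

[7; 1, 1, 1, 15, 8, 1, 5]

⌊19218/2509⌋ = 7, remainder 1655
⌊2509/1655⌋ = 1, remainder 854
⌊1655/854⌋ = 1, remainder 801
⌊854/801⌋ = 1, remainder 53
⌊801/53⌋ = 15, remainder 6
⌊53/6⌋ = 8, remainder 5
⌊6/5⌋ = 1, remainder 1
⌊5/1⌋ = 5, remainder 0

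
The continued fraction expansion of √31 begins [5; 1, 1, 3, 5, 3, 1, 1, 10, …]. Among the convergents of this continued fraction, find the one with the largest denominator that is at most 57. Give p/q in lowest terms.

206/37

List convergents until the denominator exceeds the bound:
a_0 = 5: 5/1  (≤ bound)
a_1 = 1: 6/1  (≤ bound)
a_2 = 1: 11/2  (≤ bound)
a_3 = 3: 39/7  (≤ bound)
a_4 = 5: 206/37  (≤ bound)
a_5 = 3: 657/118  (> 57, stop)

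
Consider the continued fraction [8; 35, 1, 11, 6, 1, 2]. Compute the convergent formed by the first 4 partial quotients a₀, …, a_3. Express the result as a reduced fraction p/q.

3460/431

Start with 11.
1 + 1/(11/1) = 1 + 1/11 = 12/11
35 + 1/(12/11) = 35 + 11/12 = 431/12
8 + 1/(431/12) = 8 + 12/431 = 3460/431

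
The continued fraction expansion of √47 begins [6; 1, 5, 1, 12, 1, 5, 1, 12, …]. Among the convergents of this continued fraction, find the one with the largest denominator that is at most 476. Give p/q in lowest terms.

665/97

a_0 = 6: 6/1  (≤ bound)
a_1 = 1: 7/1  (≤ bound)
a_2 = 5: 41/6  (≤ bound)
a_3 = 1: 48/7  (≤ bound)
a_4 = 12: 617/90  (≤ bound)
a_5 = 1: 665/97  (≤ bound)
a_6 = 5: 3942/575  (> 476, stop)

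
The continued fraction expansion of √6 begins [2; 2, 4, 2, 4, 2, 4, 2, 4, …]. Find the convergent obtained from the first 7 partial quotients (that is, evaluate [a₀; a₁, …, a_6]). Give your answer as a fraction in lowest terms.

2158/881

Start with 4.
2 + 1/(4/1) = 2 + 1/4 = 9/4
4 + 1/(9/4) = 4 + 4/9 = 40/9
2 + 1/(40/9) = 2 + 9/40 = 89/40
4 + 1/(89/40) = 4 + 40/89 = 396/89
2 + 1/(396/89) = 2 + 89/396 = 881/396
2 + 1/(881/396) = 2 + 396/881 = 2158/881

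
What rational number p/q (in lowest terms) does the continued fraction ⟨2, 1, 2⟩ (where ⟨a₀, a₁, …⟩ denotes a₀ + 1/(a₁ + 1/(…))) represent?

Start with 2.
1 + 1/(2/1) = 1 + 1/2 = 3/2
2 + 1/(3/2) = 2 + 2/3 = 8/3

8/3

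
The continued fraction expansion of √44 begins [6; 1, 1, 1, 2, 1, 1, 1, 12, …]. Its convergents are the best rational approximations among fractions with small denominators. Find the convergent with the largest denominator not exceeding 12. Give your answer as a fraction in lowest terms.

73/11

a_0 = 6: 6/1  (≤ bound)
a_1 = 1: 7/1  (≤ bound)
a_2 = 1: 13/2  (≤ bound)
a_3 = 1: 20/3  (≤ bound)
a_4 = 2: 53/8  (≤ bound)
a_5 = 1: 73/11  (≤ bound)
a_6 = 1: 126/19  (> 12, stop)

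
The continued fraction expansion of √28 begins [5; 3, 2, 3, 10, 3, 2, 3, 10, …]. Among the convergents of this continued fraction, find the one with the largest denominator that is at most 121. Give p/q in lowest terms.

127/24

List convergents until the denominator exceeds the bound:
a_0 = 5: 5/1  (≤ bound)
a_1 = 3: 16/3  (≤ bound)
a_2 = 2: 37/7  (≤ bound)
a_3 = 3: 127/24  (≤ bound)
a_4 = 10: 1307/247  (> 121, stop)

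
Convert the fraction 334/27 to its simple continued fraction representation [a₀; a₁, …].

[12; 2, 1, 2, 3]

⌊334/27⌋ = 12, remainder 10
⌊27/10⌋ = 2, remainder 7
⌊10/7⌋ = 1, remainder 3
⌊7/3⌋ = 2, remainder 1
⌊3/1⌋ = 3, remainder 0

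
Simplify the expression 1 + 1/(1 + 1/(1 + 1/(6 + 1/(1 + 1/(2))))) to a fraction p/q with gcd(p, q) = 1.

66/43

Work from the innermost term outward:
Start with 2.
1 + 1/(2/1) = 1 + 1/2 = 3/2
6 + 1/(3/2) = 6 + 2/3 = 20/3
1 + 1/(20/3) = 1 + 3/20 = 23/20
1 + 1/(23/20) = 1 + 20/23 = 43/23
1 + 1/(43/23) = 1 + 23/43 = 66/43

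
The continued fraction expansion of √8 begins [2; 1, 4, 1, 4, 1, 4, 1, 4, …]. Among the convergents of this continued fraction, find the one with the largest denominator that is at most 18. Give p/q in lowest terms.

17/6

a_0 = 2: 2/1  (≤ bound)
a_1 = 1: 3/1  (≤ bound)
a_2 = 4: 14/5  (≤ bound)
a_3 = 1: 17/6  (≤ bound)
a_4 = 4: 82/29  (> 18, stop)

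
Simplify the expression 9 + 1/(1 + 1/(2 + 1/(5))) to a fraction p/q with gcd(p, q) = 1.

155/16

Work from the innermost term outward:
Start with 5.
2 + 1/(5/1) = 2 + 1/5 = 11/5
1 + 1/(11/5) = 1 + 5/11 = 16/11
9 + 1/(16/11) = 9 + 11/16 = 155/16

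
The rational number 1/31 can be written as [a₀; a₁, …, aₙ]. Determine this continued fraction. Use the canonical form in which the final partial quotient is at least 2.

1 = 0·31 + 1, so a_0 = 0
31 = 31·1 + 0, so a_1 = 31

[0; 31]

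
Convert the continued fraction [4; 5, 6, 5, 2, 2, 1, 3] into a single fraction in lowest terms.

Start with 3.
1 + 1/(3/1) = 1 + 1/3 = 4/3
2 + 1/(4/3) = 2 + 3/4 = 11/4
2 + 1/(11/4) = 2 + 4/11 = 26/11
5 + 1/(26/11) = 5 + 11/26 = 141/26
6 + 1/(141/26) = 6 + 26/141 = 872/141
5 + 1/(872/141) = 5 + 141/872 = 4501/872
4 + 1/(4501/872) = 4 + 872/4501 = 18876/4501

18876/4501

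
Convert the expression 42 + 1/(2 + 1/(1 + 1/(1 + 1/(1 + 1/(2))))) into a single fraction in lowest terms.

Start with 2.
1 + 1/(2/1) = 1 + 1/2 = 3/2
1 + 1/(3/2) = 1 + 2/3 = 5/3
1 + 1/(5/3) = 1 + 3/5 = 8/5
2 + 1/(8/5) = 2 + 5/8 = 21/8
42 + 1/(21/8) = 42 + 8/21 = 890/21

890/21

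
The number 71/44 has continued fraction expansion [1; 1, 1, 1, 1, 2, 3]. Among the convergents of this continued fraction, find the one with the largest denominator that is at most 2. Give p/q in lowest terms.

3/2

a_0 = 1: 1/1  (≤ bound)
a_1 = 1: 2/1  (≤ bound)
a_2 = 1: 3/2  (≤ bound)
a_3 = 1: 5/3  (> 2, stop)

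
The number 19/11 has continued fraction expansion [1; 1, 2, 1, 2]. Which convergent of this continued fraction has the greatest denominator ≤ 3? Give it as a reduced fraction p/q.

a_0 = 1: 1/1  (≤ bound)
a_1 = 1: 2/1  (≤ bound)
a_2 = 2: 5/3  (≤ bound)
a_3 = 1: 7/4  (> 3, stop)

5/3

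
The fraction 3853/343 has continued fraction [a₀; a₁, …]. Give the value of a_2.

3

3853 = 11·343 + 80, so a_0 = 11
343 = 4·80 + 23, so a_1 = 4
80 = 3·23 + 11, so a_2 = 3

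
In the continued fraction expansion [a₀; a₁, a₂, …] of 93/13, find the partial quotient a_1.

6

⌊93/13⌋ = 7, remainder 2
⌊13/2⌋ = 6, remainder 1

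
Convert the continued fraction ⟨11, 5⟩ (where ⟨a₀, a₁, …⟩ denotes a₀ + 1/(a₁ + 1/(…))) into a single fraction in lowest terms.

Collapse the nested fraction from the inside out:
Start with 5.
11 + 1/(5/1) = 11 + 1/5 = 56/5

56/5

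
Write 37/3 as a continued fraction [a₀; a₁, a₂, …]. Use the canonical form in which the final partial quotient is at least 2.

Repeatedly divide and take the remainder:
37 ÷ 3 → quotient 12, remainder 1
3 ÷ 1 → quotient 3, remainder 0

[12; 3]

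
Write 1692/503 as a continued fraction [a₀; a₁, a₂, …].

[3; 2, 1, 2, 1, 45]

1692 ÷ 503 → quotient 3, remainder 183
503 ÷ 183 → quotient 2, remainder 137
183 ÷ 137 → quotient 1, remainder 46
137 ÷ 46 → quotient 2, remainder 45
46 ÷ 45 → quotient 1, remainder 1
45 ÷ 1 → quotient 45, remainder 0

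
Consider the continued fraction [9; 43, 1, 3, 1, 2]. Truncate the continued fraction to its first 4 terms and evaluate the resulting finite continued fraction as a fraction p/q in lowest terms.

a_0 = 9: 9/1
a_1 = 43: 388/43
a_2 = 1: 397/44
a_3 = 3: 1579/175

1579/175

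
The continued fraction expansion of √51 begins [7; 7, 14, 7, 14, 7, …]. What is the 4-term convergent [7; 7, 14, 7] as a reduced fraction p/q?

Start with 7.
14 + 1/(7/1) = 14 + 1/7 = 99/7
7 + 1/(99/7) = 7 + 7/99 = 700/99
7 + 1/(700/99) = 7 + 99/700 = 4999/700

4999/700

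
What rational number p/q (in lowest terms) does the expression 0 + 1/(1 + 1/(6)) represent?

a_0 = 0: 0/1
a_1 = 1: 1/1
a_2 = 6: 6/7

6/7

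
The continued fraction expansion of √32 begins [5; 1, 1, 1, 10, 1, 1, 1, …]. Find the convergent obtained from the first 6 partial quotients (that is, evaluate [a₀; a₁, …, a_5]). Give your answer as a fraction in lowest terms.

198/35

Build up convergents one term at a time:
a_0 = 5: 5/1
a_1 = 1: 6/1
a_2 = 1: 11/2
a_3 = 1: 17/3
a_4 = 10: 181/32
a_5 = 1: 198/35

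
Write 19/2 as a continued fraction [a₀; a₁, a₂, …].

19 = 9·2 + 1, so a_0 = 9
2 = 2·1 + 0, so a_1 = 2

[9; 2]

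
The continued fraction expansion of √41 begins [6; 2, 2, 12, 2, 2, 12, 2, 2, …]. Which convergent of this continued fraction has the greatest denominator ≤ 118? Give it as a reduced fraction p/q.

a_0 = 6: 6/1  (≤ bound)
a_1 = 2: 13/2  (≤ bound)
a_2 = 2: 32/5  (≤ bound)
a_3 = 12: 397/62  (≤ bound)
a_4 = 2: 826/129  (> 118, stop)

397/62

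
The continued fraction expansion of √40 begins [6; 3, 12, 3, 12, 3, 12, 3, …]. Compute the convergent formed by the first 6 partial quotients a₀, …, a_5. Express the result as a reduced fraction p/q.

Work from the innermost term outward:
Start with 3.
12 + 1/(3/1) = 12 + 1/3 = 37/3
3 + 1/(37/3) = 3 + 3/37 = 114/37
12 + 1/(114/37) = 12 + 37/114 = 1405/114
3 + 1/(1405/114) = 3 + 114/1405 = 4329/1405
6 + 1/(4329/1405) = 6 + 1405/4329 = 27379/4329

27379/4329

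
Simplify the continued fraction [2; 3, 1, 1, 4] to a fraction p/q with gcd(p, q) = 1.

Start with 4.
1 + 1/(4/1) = 1 + 1/4 = 5/4
1 + 1/(5/4) = 1 + 4/5 = 9/5
3 + 1/(9/5) = 3 + 5/9 = 32/9
2 + 1/(32/9) = 2 + 9/32 = 73/32

73/32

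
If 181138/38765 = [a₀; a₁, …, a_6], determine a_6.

14

Repeatedly divide and take the remainder:
⌊181138/38765⌋ = 4, remainder 26078
⌊38765/26078⌋ = 1, remainder 12687
⌊26078/12687⌋ = 2, remainder 704
⌊12687/704⌋ = 18, remainder 15
⌊704/15⌋ = 46, remainder 14
⌊15/14⌋ = 1, remainder 1
⌊14/1⌋ = 14, remainder 0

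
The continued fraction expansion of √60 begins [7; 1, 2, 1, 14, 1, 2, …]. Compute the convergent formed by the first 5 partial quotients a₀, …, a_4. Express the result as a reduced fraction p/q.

457/59

Build up convergents one term at a time:
a_0 = 7: 7/1
a_1 = 1: 8/1
a_2 = 2: 23/3
a_3 = 1: 31/4
a_4 = 14: 457/59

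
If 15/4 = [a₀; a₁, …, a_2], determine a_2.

15 ÷ 4 → quotient 3, remainder 3
4 ÷ 3 → quotient 1, remainder 1
3 ÷ 1 → quotient 3, remainder 0

3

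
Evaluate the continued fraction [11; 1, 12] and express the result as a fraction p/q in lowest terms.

155/13

a_0 = 11: 11/1
a_1 = 1: 12/1
a_2 = 12: 155/13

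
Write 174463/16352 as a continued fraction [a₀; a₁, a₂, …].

⌊174463/16352⌋ = 10, remainder 10943
⌊16352/10943⌋ = 1, remainder 5409
⌊10943/5409⌋ = 2, remainder 125
⌊5409/125⌋ = 43, remainder 34
⌊125/34⌋ = 3, remainder 23
⌊34/23⌋ = 1, remainder 11
⌊23/11⌋ = 2, remainder 1
⌊11/1⌋ = 11, remainder 0

[10; 1, 2, 43, 3, 1, 2, 11]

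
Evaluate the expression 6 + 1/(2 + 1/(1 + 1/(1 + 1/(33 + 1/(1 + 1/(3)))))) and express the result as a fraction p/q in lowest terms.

4396/687

Start with 3.
1 + 1/(3/1) = 1 + 1/3 = 4/3
33 + 1/(4/3) = 33 + 3/4 = 135/4
1 + 1/(135/4) = 1 + 4/135 = 139/135
1 + 1/(139/135) = 1 + 135/139 = 274/139
2 + 1/(274/139) = 2 + 139/274 = 687/274
6 + 1/(687/274) = 6 + 274/687 = 4396/687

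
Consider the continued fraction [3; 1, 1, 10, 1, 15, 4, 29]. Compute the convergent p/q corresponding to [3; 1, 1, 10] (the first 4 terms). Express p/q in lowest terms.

a_0 = 3: 3/1
a_1 = 1: 4/1
a_2 = 1: 7/2
a_3 = 10: 74/21

74/21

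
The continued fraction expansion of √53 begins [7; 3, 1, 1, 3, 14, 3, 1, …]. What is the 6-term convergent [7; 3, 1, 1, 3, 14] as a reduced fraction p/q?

2599/357

Start with 14.
3 + 1/(14/1) = 3 + 1/14 = 43/14
1 + 1/(43/14) = 1 + 14/43 = 57/43
1 + 1/(57/43) = 1 + 43/57 = 100/57
3 + 1/(100/57) = 3 + 57/100 = 357/100
7 + 1/(357/100) = 7 + 100/357 = 2599/357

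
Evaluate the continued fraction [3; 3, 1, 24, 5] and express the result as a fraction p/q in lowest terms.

1623/499

Compute successive convergents:
a_0 = 3: 3/1
a_1 = 3: 10/3
a_2 = 1: 13/4
a_3 = 24: 322/99
a_4 = 5: 1623/499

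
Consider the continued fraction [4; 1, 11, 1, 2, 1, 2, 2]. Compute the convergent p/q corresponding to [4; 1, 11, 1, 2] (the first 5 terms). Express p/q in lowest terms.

a_0 = 4: 4/1
a_1 = 1: 5/1
a_2 = 11: 59/12
a_3 = 1: 64/13
a_4 = 2: 187/38

187/38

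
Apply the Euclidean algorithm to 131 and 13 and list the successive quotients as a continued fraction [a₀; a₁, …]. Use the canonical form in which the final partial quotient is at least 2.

131 ÷ 13 → quotient 10, remainder 1
13 ÷ 1 → quotient 13, remainder 0

[10; 13]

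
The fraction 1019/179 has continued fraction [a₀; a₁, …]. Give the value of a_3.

3

Apply division with remainder until the remainder is 0:
1019 ÷ 179 → quotient 5, remainder 124
179 ÷ 124 → quotient 1, remainder 55
124 ÷ 55 → quotient 2, remainder 14
55 ÷ 14 → quotient 3, remainder 13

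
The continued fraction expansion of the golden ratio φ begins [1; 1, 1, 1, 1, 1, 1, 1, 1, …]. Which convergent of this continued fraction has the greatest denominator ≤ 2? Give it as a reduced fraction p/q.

List convergents until the denominator exceeds the bound:
a_0 = 1: 1/1  (≤ bound)
a_1 = 1: 2/1  (≤ bound)
a_2 = 1: 3/2  (≤ bound)
a_3 = 1: 5/3  (> 2, stop)

3/2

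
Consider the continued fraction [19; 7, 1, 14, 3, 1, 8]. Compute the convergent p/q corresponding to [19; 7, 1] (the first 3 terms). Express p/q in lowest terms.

Build up convergents one term at a time:
a_0 = 19: 19/1
a_1 = 7: 134/7
a_2 = 1: 153/8

153/8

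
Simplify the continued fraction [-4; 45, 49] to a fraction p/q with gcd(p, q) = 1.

a_0 = -4: -4/1
a_1 = 45: -179/45
a_2 = 49: -8775/2206

-8775/2206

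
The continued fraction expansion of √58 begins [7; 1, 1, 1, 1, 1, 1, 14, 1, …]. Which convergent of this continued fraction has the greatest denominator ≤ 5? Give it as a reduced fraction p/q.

38/5

List convergents until the denominator exceeds the bound:
a_0 = 7: 7/1  (≤ bound)
a_1 = 1: 8/1  (≤ bound)
a_2 = 1: 15/2  (≤ bound)
a_3 = 1: 23/3  (≤ bound)
a_4 = 1: 38/5  (≤ bound)
a_5 = 1: 61/8  (> 5, stop)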